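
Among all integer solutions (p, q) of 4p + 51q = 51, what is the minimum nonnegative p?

gcd(51, 4):
  51 = 12·4 + 3
  4 = 1·3 + 1
  3 = 3·1
so gcd(51, 4) = 1.
1 divides 51, so solutions exist.
Back-substitute for Bézout coefficients:
  1 = 4 - 1·3
  ... = 4·(13) + 51·(-1)
Scale by 51/1 = 51: (p₀, q₀) = (663, -51).
General solution: p = 663 + 51t, q = -51 - 4t for integer t.
p ≥ 0: smallest is 663 mod 51 = 0 (at t = -13), with q = 1.

0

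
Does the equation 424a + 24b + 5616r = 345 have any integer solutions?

no

gcd(424, 24):
  424 = 17×24 + 16
  24 = 1×16 + 8
  16 = 2×8
so gcd(424, 24) = 8.
gcd(8, 5616) = 8.
8 does not divide 345 (remainder 1), so no integer solutions.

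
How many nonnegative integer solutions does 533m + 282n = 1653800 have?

11

gcd(533, 282):
  533 = 1·282 + 251
  282 = 1·251 + 31
  251 = 8·31 + 3
  31 = 10·3 + 1
  3 = 3·1
so gcd(533, 282) = 1.
Back-substitute for Bézout coefficients:
  1 = 31 - 10·3
  ... = 533·(-91) + 282·(172)
Scale by 1653800: one solution is (-150495800, 284453600). Reduce m mod 282: (268, 5358).
General: m = 268 + 282t, n = 5358 - 533t.
m ≥ 0 ⇒ t ≥ 0; n ≥ 0 ⇒ t ≤ 10. So t ∈ [0, 10]: 11 solutions.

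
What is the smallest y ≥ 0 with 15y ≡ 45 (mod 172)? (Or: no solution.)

gcd(172, 15):
  172 = 11*15 + 7
  15 = 2*7 + 1
  7 = 7*1
so gcd(172, 15) = 1.
1 divides 45, so solutions exist.
Back-substitute for Bézout coefficients:
  1 = 15 - 2*7
  ... = 15*(23) + 172*(-2)
So 15*(23) ≡ 1 (mod 172); multiply by 45: y ≡ 1035 (mod 172).
Smallest nonnegative: y = 1035 mod 172 = 3.

3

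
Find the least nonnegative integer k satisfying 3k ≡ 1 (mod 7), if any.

gcd(7, 3) = 1  (7 = 2*3 + 1, 3 = 3*1).
1 divides 1, so solutions exist.
Back-substituting, 3*(-2) + 7*(1) = 1.
So 3*(-2) ≡ 1 (mod 7); multiply by 1: k ≡ -2 (mod 7).
Smallest nonnegative: k = -2 mod 7 = 5.

5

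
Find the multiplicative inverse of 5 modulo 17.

7

gcd(17, 5):
  17 = 3×5 + 2
  5 = 2×2 + 1
  2 = 2×1
so gcd(17, 5) = 1.
Back-substitute for Bézout coefficients:
  1 = 5 - 2×2
  ... = 5×(7) + 17×(-2)
So 5×7 ≡ 1 (mod 17), and 7 mod 17 = 7.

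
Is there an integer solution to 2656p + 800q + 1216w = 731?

gcd(2656, 800) = 32  (2656 = 3·800 + 256, 800 = 3·256 + 32, 256 = 8·32).
gcd(32, 1216) = 32.
32 does not divide 731 (remainder 27), so no integer solutions.

no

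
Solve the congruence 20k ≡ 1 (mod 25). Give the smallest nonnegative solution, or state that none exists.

gcd(25, 20) = 5  (25 = 1·20 + 5, 20 = 4·5).
5 does not divide 1, so the congruence has no solution.

no solution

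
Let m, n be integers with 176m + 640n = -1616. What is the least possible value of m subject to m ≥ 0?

9

gcd(640, 176) = 16.
16 divides -1616, so solutions exist.
By Bézout, 176×(11) + 640×(-3) = 16.
Scale by -1616/16 = -101: (m₀, n₀) = (-1111, 303).
General solution: m = -1111 + 40t, n = 303 - 11t for integer t.
m ≥ 0: smallest is -1111 mod 40 = 9 (at t = 28), with n = -5.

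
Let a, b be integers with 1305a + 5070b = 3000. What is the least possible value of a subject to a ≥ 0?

80

gcd(5070, 1305) = 15.
15 divides 3000, so solutions exist.
By Bézout, 1305×(-101) + 5070×(26) = 15.
Scale by 3000/15 = 200: (a₀, b₀) = (-20200, 5200).
General solution: a = -20200 + 338t, b = 5200 - 87t for integer t.
a ≥ 0: smallest is -20200 mod 338 = 80 (at t = 60), with b = -20.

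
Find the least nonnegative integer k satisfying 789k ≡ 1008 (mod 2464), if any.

2128

gcd(2464, 789) = 1  (2464 = 3×789 + 97, 789 = 8×97 + 13, 97 = 7×13 + 6, 13 = 2×6 + 1, 6 = 6×1).
1 divides 1008, so solutions exist.
Back-substituting, 789×(381) + 2464×(-122) = 1.
So 789×(381) ≡ 1 (mod 2464); multiply by 1008: k ≡ 384048 (mod 2464).
Smallest nonnegative: k = 384048 mod 2464 = 2128.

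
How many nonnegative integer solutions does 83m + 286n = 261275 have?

gcd(286, 83) = 1  (286 = 3·83 + 37, 83 = 2·37 + 9, 37 = 4·9 + 1, 9 = 9·1).
Back-substituting, 83·(-31) + 286·(9) = 1.
Scale by 261275: one solution is (-8099525, 2351475). Reduce m mod 286: (281, 832).
General: m = 281 + 286t, n = 832 - 83t.
m ≥ 0 ⇒ t ≥ 0; n ≥ 0 ⇒ t ≤ 10. So t ∈ [0, 10]: 11 solutions.

11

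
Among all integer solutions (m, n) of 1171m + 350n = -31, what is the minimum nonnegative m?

gcd(1171, 350) = 1  (1171 = 3*350 + 121, 350 = 2*121 + 108, 121 = 1*108 + 13, 108 = 8*13 + 4, 13 = 3*4 + 1, 4 = 4*1).
1 divides -31, so solutions exist.
Back-substituting, 1171*(81) + 350*(-271) = 1.
Scale by -31/1 = -31: (m₀, n₀) = (-2511, 8401).
General solution: m = -2511 + 350t, n = 8401 - 1171t for integer t.
m ≥ 0: smallest is -2511 mod 350 = 289 (at t = 8), with n = -967.

289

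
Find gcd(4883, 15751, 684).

gcd(15751, 4883):
  15751 = 3×4883 + 1102
  4883 = 4×1102 + 475
  1102 = 2×475 + 152
  475 = 3×152 + 19
  152 = 8×19
so gcd(15751, 4883) = 19.
gcd(19, 684) = 19.

19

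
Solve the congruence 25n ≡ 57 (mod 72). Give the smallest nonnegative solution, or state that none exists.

gcd(72, 25):
  72 = 2*25 + 22
  25 = 1*22 + 3
  22 = 7*3 + 1
  3 = 3*1
so gcd(72, 25) = 1.
1 divides 57, so solutions exist.
Back-substitute for Bézout coefficients:
  1 = 22 - 7*3
  ... = 25*(-23) + 72*(8)
So 25*(-23) ≡ 1 (mod 72); multiply by 57: n ≡ -1311 (mod 72).
Smallest nonnegative: n = -1311 mod 72 = 57.

57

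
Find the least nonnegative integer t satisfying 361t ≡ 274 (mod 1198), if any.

gcd(1198, 361) = 1.
1 divides 274, so solutions exist.
By Bézout, 361·(375) + 1198·(-113) = 1.
So 361·(375) ≡ 1 (mod 1198); multiply by 274: t ≡ 102750 (mod 1198).
Smallest nonnegative: t = 102750 mod 1198 = 920.

920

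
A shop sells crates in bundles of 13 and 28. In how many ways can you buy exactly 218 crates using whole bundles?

Need nonnegative integers with 13j + 28k = 218.
gcd(13, 28) = 1, and 13·(13) + 28·(-6) = 1.
So (j₀, k₀) = (2834, -1308); general j = 2834 + 28t, k = -1308 - 13t.
j ≥ 0 ⇒ t ≥ -101; k ≥ 0 ⇒ t ≤ -101. That's 1 value of t.

1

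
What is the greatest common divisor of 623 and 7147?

7

gcd(7147, 623) = 7  (7147 = 11×623 + 294, 623 = 2×294 + 35, 294 = 8×35 + 14, 35 = 2×14 + 7, 14 = 2×7).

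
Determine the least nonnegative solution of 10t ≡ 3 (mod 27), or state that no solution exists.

gcd(27, 10) = 1.
1 divides 3, so solutions exist.
By Bézout, 10×(-8) + 27×(3) = 1.
So 10×(-8) ≡ 1 (mod 27); multiply by 3: t ≡ -24 (mod 27).
Smallest nonnegative: t = -24 mod 27 = 3.

3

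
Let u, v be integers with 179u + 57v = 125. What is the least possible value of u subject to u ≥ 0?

gcd(179, 57) = 1  (179 = 3×57 + 8, 57 = 7×8 + 1, 8 = 8×1).
1 divides 125, so solutions exist.
Back-substituting, 179×(-7) + 57×(22) = 1.
Scale by 125/1 = 125: (u₀, v₀) = (-875, 2750).
General solution: u = -875 + 57t, v = 2750 - 179t for integer t.
u ≥ 0: smallest is -875 mod 57 = 37 (at t = 16), with v = -114.

37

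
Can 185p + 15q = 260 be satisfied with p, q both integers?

gcd(185, 15):
  185 = 12*15 + 5
  15 = 3*5
so gcd(185, 15) = 5.
5 divides 260, so integer solutions exist.

yes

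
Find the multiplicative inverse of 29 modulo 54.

41

gcd(54, 29):
  54 = 1*29 + 25
  29 = 1*25 + 4
  25 = 6*4 + 1
  4 = 4*1
so gcd(54, 29) = 1.
Back-substitute for Bézout coefficients:
  1 = 25 - 6*4
  ... = 29*(-13) + 54*(7)
So 29*-13 ≡ 1 (mod 54), and -13 mod 54 = 41.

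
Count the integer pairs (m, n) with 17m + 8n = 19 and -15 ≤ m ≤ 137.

19

gcd(17, 8):
  17 = 2×8 + 1
  8 = 8×1
so gcd(17, 8) = 1.
Back-substitute for Bézout coefficients:
  1 = 17 - 2×8
  ... = 17×(1) + 8×(-2)
Scale by 19: particular solution (19, -38); reduce m mod 8: (3, -4).
General solution: m = 3 + 8t, n = -4 - 17t for integer t.
-15 ≤ 3 + 8t ≤ 137 gives t ∈ [-2, 16], which is 19 values.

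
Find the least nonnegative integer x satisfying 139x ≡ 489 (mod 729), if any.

507

gcd(729, 139) = 1  (729 = 5×139 + 34, 139 = 4×34 + 3, 34 = 11×3 + 1, 3 = 3×1).
1 divides 489, so solutions exist.
Back-substituting, 139×(-236) + 729×(45) = 1.
So 139×(-236) ≡ 1 (mod 729); multiply by 489: x ≡ -115404 (mod 729).
Smallest nonnegative: x = -115404 mod 729 = 507.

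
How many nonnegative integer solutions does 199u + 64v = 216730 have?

17

gcd(199, 64) = 1  (199 = 3×64 + 7, 64 = 9×7 + 1, 7 = 7×1).
Back-substituting, 199×(-9) + 64×(28) = 1.
Scale by 216730: one solution is (-1950570, 6068440). Reduce u mod 64: (22, 3318).
General: u = 22 + 64t, v = 3318 - 199t.
u ≥ 0 ⇒ t ≥ 0; v ≥ 0 ⇒ t ≤ 16. So t ∈ [0, 16]: 17 solutions.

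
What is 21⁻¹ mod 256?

61

gcd(256, 21) = 1  (256 = 12·21 + 4, 21 = 5·4 + 1, 4 = 4·1).
Back-substituting, 21·(61) + 256·(-5) = 1.
So 21·61 ≡ 1 (mod 256), and 61 mod 256 = 61.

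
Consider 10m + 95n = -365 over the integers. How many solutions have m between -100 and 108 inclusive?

11

gcd(95, 10):
  95 = 9*10 + 5
  10 = 2*5
so gcd(95, 10) = 5.
Back-substitute for Bézout coefficients:
  5 = 95 - 9*10
  ... = 10*(-9) + 95*(1)
Scale by -73: particular solution (657, -73); reduce m mod 19: (11, -5).
General solution: m = 11 + 19t, n = -5 - 2t for integer t.
-100 ≤ 11 + 19t ≤ 108 gives t ∈ [-5, 5], which is 11 values.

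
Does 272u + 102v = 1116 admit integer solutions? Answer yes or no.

gcd(272, 102) = 34  (272 = 2×102 + 68, 102 = 1×68 + 34, 68 = 2×34).
34 does not divide 1116 (remainder 28), so no integer solutions.

no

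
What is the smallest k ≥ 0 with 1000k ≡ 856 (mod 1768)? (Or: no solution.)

gcd(1768, 1000) = 8.
8 divides 856, so solutions exist.
By Bézout, 1000×(-99) + 1768×(56) = 8.
So 1000×(-99) ≡ 8 (mod 1768); multiply by 107: k ≡ -10593 (mod 221).
Smallest nonnegative: k = -10593 mod 221 = 15.

15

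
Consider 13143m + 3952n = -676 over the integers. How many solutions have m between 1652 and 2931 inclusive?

4

gcd(13143, 3952):
  13143 = 3·3952 + 1287
  3952 = 3·1287 + 91
  1287 = 14·91 + 13
  91 = 7·13
so gcd(13143, 3952) = 13.
Back-substitute for Bézout coefficients:
  13 = 1287 - 14·91
  ... = 13143·(43) + 3952·(-143)
Scale by -52: particular solution (-2236, 7436); reduce m mod 304: (196, -652).
General solution: m = 196 + 304t, n = -652 - 1011t for integer t.
1652 ≤ 196 + 304t ≤ 2931 gives t ∈ [5, 8], which is 4 values.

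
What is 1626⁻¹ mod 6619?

gcd(6619, 1626) = 1.
By Bézout, 1626*(2072) + 6619*(-509) = 1.
So 1626*2072 ≡ 1 (mod 6619), and 2072 mod 6619 = 2072.

2072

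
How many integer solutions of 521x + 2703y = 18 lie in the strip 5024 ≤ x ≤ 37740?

gcd(2703, 521):
  2703 = 5·521 + 98
  521 = 5·98 + 31
  98 = 3·31 + 5
  31 = 6·5 + 1
  5 = 5·1
so gcd(2703, 521) = 1.
Back-substitute for Bézout coefficients:
  1 = 31 - 6·5
  ... = 521·(524) + 2703·(-101)
Scale by 18: particular solution (9432, -1818); reduce x mod 2703: (1323, -255).
General solution: x = 1323 + 2703t, y = -255 - 521t for integer t.
5024 ≤ 1323 + 2703t ≤ 37740 gives t ∈ [2, 13], which is 12 values.

12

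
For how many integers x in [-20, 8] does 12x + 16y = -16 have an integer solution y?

8

gcd(16, 12) = 4.
By Bézout, 12*(-1) + 16*(1) = 4.
Particular solution: (0, -1).
General solution: x = 0 + 4t, y = -1 - 3t for integer t.
-20 ≤ 0 + 4t ≤ 8 gives t ∈ [-5, 2], which is 8 values.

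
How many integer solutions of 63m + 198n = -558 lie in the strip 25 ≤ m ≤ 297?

gcd(198, 63):
  198 = 3·63 + 9
  63 = 7·9
so gcd(198, 63) = 9.
Back-substitute for Bézout coefficients:
  9 = 198 - 3·63
  ... = 63·(-3) + 198·(1)
Scale by -62: particular solution (186, -62); reduce m mod 22: (10, -6).
General solution: m = 10 + 22t, n = -6 - 7t for integer t.
25 ≤ 10 + 22t ≤ 297 gives t ∈ [1, 13], which is 13 values.

13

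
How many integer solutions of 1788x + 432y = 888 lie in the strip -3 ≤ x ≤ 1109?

gcd(1788, 432) = 12.
By Bézout, 1788·(-7) + 432·(29) = 12.
Particular solution: (22, -89).
General solution: x = 22 + 36t, y = -89 - 149t for integer t.
-3 ≤ 22 + 36t ≤ 1109 gives t ∈ [0, 30], which is 31 values.

31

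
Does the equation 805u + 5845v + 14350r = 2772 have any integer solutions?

gcd(5845, 805) = 35  (5845 = 7×805 + 210, 805 = 3×210 + 175, 210 = 1×175 + 35, 175 = 5×35).
gcd(35, 14350) = 35.
35 does not divide 2772 (remainder 7), so no integer solutions.

no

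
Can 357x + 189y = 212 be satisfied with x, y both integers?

no

gcd(357, 189) = 21  (357 = 1×189 + 168, 189 = 1×168 + 21, 168 = 8×21).
21 does not divide 212 (remainder 2), so no integer solutions.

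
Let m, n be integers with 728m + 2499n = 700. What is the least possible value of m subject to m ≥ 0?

152

gcd(2499, 728) = 7  (2499 = 3*728 + 315, 728 = 2*315 + 98, 315 = 3*98 + 21, 98 = 4*21 + 14, 21 = 1*14 + 7, 14 = 2*7).
7 divides 700, so solutions exist.
Back-substituting, 728*(-127) + 2499*(37) = 7.
Scale by 700/7 = 100: (m₀, n₀) = (-12700, 3700).
General solution: m = -12700 + 357t, n = 3700 - 104t for integer t.
m ≥ 0: smallest is -12700 mod 357 = 152 (at t = 36), with n = -44.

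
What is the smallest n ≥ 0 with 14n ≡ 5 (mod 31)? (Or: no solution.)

7

gcd(31, 14) = 1  (31 = 2*14 + 3, 14 = 4*3 + 2, 3 = 1*2 + 1, 2 = 2*1).
1 divides 5, so solutions exist.
Back-substituting, 14*(-11) + 31*(5) = 1.
So 14*(-11) ≡ 1 (mod 31); multiply by 5: n ≡ -55 (mod 31).
Smallest nonnegative: n = -55 mod 31 = 7.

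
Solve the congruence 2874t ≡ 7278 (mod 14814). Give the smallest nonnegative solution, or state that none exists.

1286

gcd(14814, 2874) = 6  (14814 = 5·2874 + 444, 2874 = 6·444 + 210, 444 = 2·210 + 24, 210 = 8·24 + 18, 24 = 1·18 + 6, 18 = 3·6).
6 divides 7278, so solutions exist.
Back-substituting, 2874·(-634) + 14814·(123) = 6.
So 2874·(-634) ≡ 6 (mod 14814); multiply by 1213: t ≡ -769042 (mod 2469).
Smallest nonnegative: t = -769042 mod 2469 = 1286.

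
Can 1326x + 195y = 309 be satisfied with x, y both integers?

gcd(1326, 195) = 39  (1326 = 6*195 + 156, 195 = 1*156 + 39, 156 = 4*39).
39 does not divide 309 (remainder 36), so no integer solutions.

no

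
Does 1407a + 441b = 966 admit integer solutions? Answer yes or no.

gcd(1407, 441) = 21.
21 divides 966, so integer solutions exist.

yes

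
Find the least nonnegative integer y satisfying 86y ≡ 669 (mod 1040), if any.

no solution

gcd(1040, 86) = 2  (1040 = 12×86 + 8, 86 = 10×8 + 6, 8 = 1×6 + 2, 6 = 3×2).
2 does not divide 669, so the congruence has no solution.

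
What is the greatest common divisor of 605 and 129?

1

gcd(605, 129):
  605 = 4*129 + 89
  129 = 1*89 + 40
  89 = 2*40 + 9
  40 = 4*9 + 4
  9 = 2*4 + 1
  4 = 4*1
so gcd(605, 129) = 1.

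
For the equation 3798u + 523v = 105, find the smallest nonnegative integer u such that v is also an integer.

226

gcd(3798, 523) = 1  (3798 = 7×523 + 137, 523 = 3×137 + 112, 137 = 1×112 + 25, 112 = 4×25 + 12, 25 = 2×12 + 1, 12 = 12×1).
1 divides 105, so solutions exist.
Back-substituting, 3798×(42) + 523×(-305) = 1.
Scale by 105/1 = 105: (u₀, v₀) = (4410, -32025).
General solution: u = 4410 + 523t, v = -32025 - 3798t for integer t.
u ≥ 0: smallest is 4410 mod 523 = 226 (at t = -8), with v = -1641.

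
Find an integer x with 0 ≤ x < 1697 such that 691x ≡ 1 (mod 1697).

167

gcd(1697, 691) = 1.
By Bézout, 691*(167) + 1697*(-68) = 1.
So 691*167 ≡ 1 (mod 1697), and 167 mod 1697 = 167.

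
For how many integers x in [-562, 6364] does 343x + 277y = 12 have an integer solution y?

gcd(343, 277):
  343 = 1*277 + 66
  277 = 4*66 + 13
  66 = 5*13 + 1
  13 = 13*1
so gcd(343, 277) = 1.
Back-substitute for Bézout coefficients:
  1 = 66 - 5*13
  ... = 343*(21) + 277*(-26)
Scale by 12: particular solution (252, -312); reduce x mod 277: (252, -312).
General solution: x = 252 + 277t, y = -312 - 343t for integer t.
-562 ≤ 252 + 277t ≤ 6364 gives t ∈ [-2, 22], which is 25 values.

25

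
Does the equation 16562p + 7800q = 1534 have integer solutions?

yes

gcd(16562, 7800) = 26  (16562 = 2*7800 + 962, 7800 = 8*962 + 104, 962 = 9*104 + 26, 104 = 4*26).
26 divides 1534, so integer solutions exist.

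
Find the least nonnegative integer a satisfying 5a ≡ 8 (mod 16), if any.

gcd(16, 5) = 1  (16 = 3·5 + 1, 5 = 5·1).
1 divides 8, so solutions exist.
Back-substituting, 5·(-3) + 16·(1) = 1.
So 5·(-3) ≡ 1 (mod 16); multiply by 8: a ≡ -24 (mod 16).
Smallest nonnegative: a = -24 mod 16 = 8.

8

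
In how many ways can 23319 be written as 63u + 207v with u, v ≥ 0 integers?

gcd(207, 63) = 9  (207 = 3*63 + 18, 63 = 3*18 + 9, 18 = 2*9).
Back-substituting, 63*(10) + 207*(-3) = 9.
Scale by 2591: one solution is (25910, -7773). Reduce u mod 23: (12, 109).
General: u = 12 + 23t, v = 109 - 7t.
u ≥ 0 ⇒ t ≥ 0; v ≥ 0 ⇒ t ≤ 15. So t ∈ [0, 15]: 16 solutions.

16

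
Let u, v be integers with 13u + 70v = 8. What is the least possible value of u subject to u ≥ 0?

6

gcd(70, 13) = 1  (70 = 5*13 + 5, 13 = 2*5 + 3, 5 = 1*3 + 2, 3 = 1*2 + 1, 2 = 2*1).
1 divides 8, so solutions exist.
Back-substituting, 13*(27) + 70*(-5) = 1.
Scale by 8/1 = 8: (u₀, v₀) = (216, -40).
General solution: u = 216 + 70t, v = -40 - 13t for integer t.
u ≥ 0: smallest is 216 mod 70 = 6 (at t = -3), with v = -1.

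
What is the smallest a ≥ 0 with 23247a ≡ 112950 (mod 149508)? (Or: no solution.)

gcd(149508, 23247) = 9  (149508 = 6*23247 + 10026, 23247 = 2*10026 + 3195, 10026 = 3*3195 + 441, 3195 = 7*441 + 108, 441 = 4*108 + 9, 108 = 12*9).
9 divides 112950, so solutions exist.
Back-substituting, 23247*(-1357) + 149508*(211) = 9.
So 23247*(-1357) ≡ 9 (mod 149508); multiply by 12550: a ≡ -17030350 (mod 16612).
Smallest nonnegative: a = -17030350 mod 16612 = 13562.

13562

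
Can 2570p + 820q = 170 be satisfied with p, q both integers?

gcd(2570, 820) = 10  (2570 = 3·820 + 110, 820 = 7·110 + 50, 110 = 2·50 + 10, 50 = 5·10).
10 divides 170, so integer solutions exist.

yes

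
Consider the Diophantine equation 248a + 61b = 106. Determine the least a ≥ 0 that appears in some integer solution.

gcd(248, 61) = 1.
1 divides 106, so solutions exist.
By Bézout, 248*(-15) + 61*(61) = 1.
Scale by 106/1 = 106: (a₀, b₀) = (-1590, 6466).
General solution: a = -1590 + 61t, b = 6466 - 248t for integer t.
a ≥ 0: smallest is -1590 mod 61 = 57 (at t = 27), with b = -230.

57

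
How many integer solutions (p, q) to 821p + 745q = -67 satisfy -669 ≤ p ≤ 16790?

24

gcd(821, 745) = 1  (821 = 1×745 + 76, 745 = 9×76 + 61, 76 = 1×61 + 15, 61 = 4×15 + 1, 15 = 15×1).
Back-substituting, 821×(-49) + 745×(54) = 1.
Scale by -67: particular solution (3283, -3618); reduce p mod 745: (303, -334).
General solution: p = 303 + 745t, q = -334 - 821t for integer t.
-669 ≤ 303 + 745t ≤ 16790 gives t ∈ [-1, 22], which is 24 values.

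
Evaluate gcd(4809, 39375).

21

gcd(39375, 4809):
  39375 = 8×4809 + 903
  4809 = 5×903 + 294
  903 = 3×294 + 21
  294 = 14×21
so gcd(39375, 4809) = 21.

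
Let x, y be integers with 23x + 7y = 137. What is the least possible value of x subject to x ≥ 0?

2

gcd(23, 7) = 1  (23 = 3·7 + 2, 7 = 3·2 + 1, 2 = 2·1).
1 divides 137, so solutions exist.
Back-substituting, 23·(-3) + 7·(10) = 1.
Scale by 137/1 = 137: (x₀, y₀) = (-411, 1370).
General solution: x = -411 + 7t, y = 1370 - 23t for integer t.
x ≥ 0: smallest is -411 mod 7 = 2 (at t = 59), with y = 13.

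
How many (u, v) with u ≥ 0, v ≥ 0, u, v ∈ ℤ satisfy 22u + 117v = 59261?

gcd(117, 22) = 1.
By Bézout, 22×(16) + 117×(-3) = 1.
One solution: (8, 505).
General: u = 8 + 117t, v = 505 - 22t.
u ≥ 0 ⇒ t ≥ 0; v ≥ 0 ⇒ t ≤ 22. So t ∈ [0, 22]: 23 solutions.

23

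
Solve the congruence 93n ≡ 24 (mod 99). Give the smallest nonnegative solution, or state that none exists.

29

gcd(99, 93) = 3  (99 = 1*93 + 6, 93 = 15*6 + 3, 6 = 2*3).
3 divides 24, so solutions exist.
Back-substituting, 93*(16) + 99*(-15) = 3.
So 93*(16) ≡ 3 (mod 99); multiply by 8: n ≡ 128 (mod 33).
Smallest nonnegative: n = 128 mod 33 = 29.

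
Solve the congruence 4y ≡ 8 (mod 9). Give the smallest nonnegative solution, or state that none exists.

2

gcd(9, 4):
  9 = 2*4 + 1
  4 = 4*1
so gcd(9, 4) = 1.
1 divides 8, so solutions exist.
Back-substitute for Bézout coefficients:
  1 = 9 - 2*4
  ... = 4*(-2) + 9*(1)
So 4*(-2) ≡ 1 (mod 9); multiply by 8: y ≡ -16 (mod 9).
Smallest nonnegative: y = -16 mod 9 = 2.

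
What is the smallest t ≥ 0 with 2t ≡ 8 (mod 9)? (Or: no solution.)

4

gcd(9, 2) = 1.
1 divides 8, so solutions exist.
By Bézout, 2×(-4) + 9×(1) = 1.
So 2×(-4) ≡ 1 (mod 9); multiply by 8: t ≡ -32 (mod 9).
Smallest nonnegative: t = -32 mod 9 = 4.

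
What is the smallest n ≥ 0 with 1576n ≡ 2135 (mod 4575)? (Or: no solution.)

gcd(4575, 1576) = 1.
1 divides 2135, so solutions exist.
By Bézout, 1576×(-299) + 4575×(103) = 1.
So 1576×(-299) ≡ 1 (mod 4575); multiply by 2135: n ≡ -638365 (mod 4575).
Smallest nonnegative: n = -638365 mod 4575 = 2135.

2135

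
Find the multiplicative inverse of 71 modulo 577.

gcd(577, 71) = 1  (577 = 8·71 + 9, 71 = 7·9 + 8, 9 = 1·8 + 1, 8 = 8·1).
Back-substituting, 71·(-65) + 577·(8) = 1.
So 71·-65 ≡ 1 (mod 577), and -65 mod 577 = 512.

512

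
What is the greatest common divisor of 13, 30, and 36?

gcd(30, 13) = 1  (30 = 2×13 + 4, 13 = 3×4 + 1, 4 = 4×1).
gcd(1, 36) = 1.

1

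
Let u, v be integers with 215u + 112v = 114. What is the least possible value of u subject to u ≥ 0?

62

gcd(215, 112) = 1  (215 = 1×112 + 103, 112 = 1×103 + 9, 103 = 11×9 + 4, 9 = 2×4 + 1, 4 = 4×1).
1 divides 114, so solutions exist.
Back-substituting, 215×(-25) + 112×(48) = 1.
Scale by 114/1 = 114: (u₀, v₀) = (-2850, 5472).
General solution: u = -2850 + 112t, v = 5472 - 215t for integer t.
u ≥ 0: smallest is -2850 mod 112 = 62 (at t = 26), with v = -118.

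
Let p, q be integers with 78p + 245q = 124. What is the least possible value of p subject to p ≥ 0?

gcd(245, 78) = 1.
1 divides 124, so solutions exist.
By Bézout, 78×(22) + 245×(-7) = 1.
Scale by 124/1 = 124: (p₀, q₀) = (2728, -868).
General solution: p = 2728 + 245t, q = -868 - 78t for integer t.
p ≥ 0: smallest is 2728 mod 245 = 33 (at t = -11), with q = -10.

33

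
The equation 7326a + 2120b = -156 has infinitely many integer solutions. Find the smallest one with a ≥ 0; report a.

994

gcd(7326, 2120):
  7326 = 3·2120 + 966
  2120 = 2·966 + 188
  966 = 5·188 + 26
  188 = 7·26 + 6
  26 = 4·6 + 2
  6 = 3·2
so gcd(7326, 2120) = 2.
2 divides -156, so solutions exist.
Back-substitute for Bézout coefficients:
  2 = 26 - 4·6
  ... = 7326·(327) + 2120·(-1130)
Scale by -156/2 = -78: (a₀, b₀) = (-25506, 88140).
General solution: a = -25506 + 1060t, b = 88140 - 3663t for integer t.
a ≥ 0: smallest is -25506 mod 1060 = 994 (at t = 25), with b = -3435.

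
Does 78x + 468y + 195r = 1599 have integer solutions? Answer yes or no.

yes

gcd(468, 78) = 78.
gcd(78, 195) = 39.
39 divides 1599, so integer solutions exist.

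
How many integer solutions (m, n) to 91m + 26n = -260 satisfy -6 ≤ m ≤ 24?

gcd(91, 26) = 13.
By Bézout, 91·(1) + 26·(-3) = 13.
Particular solution: (0, -10).
General solution: m = 0 + 2t, n = -10 - 7t for integer t.
-6 ≤ 0 + 2t ≤ 24 gives t ∈ [-3, 12], which is 16 values.

16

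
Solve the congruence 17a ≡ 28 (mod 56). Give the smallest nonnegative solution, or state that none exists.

28

gcd(56, 17) = 1.
1 divides 28, so solutions exist.
By Bézout, 17×(-23) + 56×(7) = 1.
So 17×(-23) ≡ 1 (mod 56); multiply by 28: a ≡ -644 (mod 56).
Smallest nonnegative: a = -644 mod 56 = 28.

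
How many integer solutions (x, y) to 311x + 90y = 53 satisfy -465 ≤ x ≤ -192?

gcd(311, 90) = 1.
By Bézout, 311×(11) + 90×(-38) = 1.
Particular solution: (43, -148).
General solution: x = 43 + 90t, y = -148 - 311t for integer t.
-465 ≤ 43 + 90t ≤ -192 gives t ∈ [-5, -3], which is 3 values.

3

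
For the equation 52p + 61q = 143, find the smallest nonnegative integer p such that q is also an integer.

18

gcd(61, 52) = 1.
1 divides 143, so solutions exist.
By Bézout, 52*(27) + 61*(-23) = 1.
Scale by 143/1 = 143: (p₀, q₀) = (3861, -3289).
General solution: p = 3861 + 61t, q = -3289 - 52t for integer t.
p ≥ 0: smallest is 3861 mod 61 = 18 (at t = -63), with q = -13.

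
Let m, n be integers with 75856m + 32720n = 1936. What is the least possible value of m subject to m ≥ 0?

gcd(75856, 32720) = 16  (75856 = 2·32720 + 10416, 32720 = 3·10416 + 1472, 10416 = 7·1472 + 112, 1472 = 13·112 + 16, 112 = 7·16).
16 divides 1936, so solutions exist.
Back-substituting, 75856·(-289) + 32720·(670) = 16.
Scale by 1936/16 = 121: (m₀, n₀) = (-34969, 81070).
General solution: m = -34969 + 2045t, n = 81070 - 4741t for integer t.
m ≥ 0: smallest is -34969 mod 2045 = 1841 (at t = 18), with n = -4268.

1841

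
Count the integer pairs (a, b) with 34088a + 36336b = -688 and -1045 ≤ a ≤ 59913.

gcd(36336, 34088):
  36336 = 1·34088 + 2248
  34088 = 15·2248 + 368
  2248 = 6·368 + 40
  368 = 9·40 + 8
  40 = 5·8
so gcd(36336, 34088) = 8.
Back-substitute for Bézout coefficients:
  8 = 368 - 9·40
  ... = 34088·(889) + 36336·(-834)
Scale by -86: particular solution (-76454, 71724); reduce a mod 4542: (760, -713).
General solution: a = 760 + 4542t, b = -713 - 4261t for integer t.
-1045 ≤ 760 + 4542t ≤ 59913 gives t ∈ [0, 13], which is 14 values.

14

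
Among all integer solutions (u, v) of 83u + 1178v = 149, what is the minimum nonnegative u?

gcd(1178, 83) = 1.
1 divides 149, so solutions exist.
By Bézout, 83·(-369) + 1178·(26) = 1.
Scale by 149/1 = 149: (u₀, v₀) = (-54981, 3874).
General solution: u = -54981 + 1178t, v = 3874 - 83t for integer t.
u ≥ 0: smallest is -54981 mod 1178 = 385 (at t = 47), with v = -27.

385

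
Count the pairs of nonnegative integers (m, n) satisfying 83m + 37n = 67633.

22

gcd(83, 37):
  83 = 2·37 + 9
  37 = 4·9 + 1
  9 = 9·1
so gcd(83, 37) = 1.
Back-substitute for Bézout coefficients:
  1 = 37 - 4·9
  ... = 83·(-4) + 37·(9)
Scale by 67633: one solution is (-270532, 608697). Reduce m mod 37: (12, 1801).
General: m = 12 + 37t, n = 1801 - 83t.
m ≥ 0 ⇒ t ≥ 0; n ≥ 0 ⇒ t ≤ 21. So t ∈ [0, 21]: 22 solutions.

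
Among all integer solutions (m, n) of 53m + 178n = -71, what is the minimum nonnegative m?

gcd(178, 53) = 1  (178 = 3·53 + 19, 53 = 2·19 + 15, 19 = 1·15 + 4, 15 = 3·4 + 3, 4 = 1·3 + 1, 3 = 3·1).
1 divides -71, so solutions exist.
Back-substituting, 53·(-47) + 178·(14) = 1.
Scale by -71/1 = -71: (m₀, n₀) = (3337, -994).
General solution: m = 3337 + 178t, n = -994 - 53t for integer t.
m ≥ 0: smallest is 3337 mod 178 = 133 (at t = -18), with n = -40.

133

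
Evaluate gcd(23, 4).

1

gcd(23, 4):
  23 = 5*4 + 3
  4 = 1*3 + 1
  3 = 3*1
so gcd(23, 4) = 1.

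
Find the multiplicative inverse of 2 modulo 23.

gcd(23, 2) = 1.
By Bézout, 2·(-11) + 23·(1) = 1.
So 2·-11 ≡ 1 (mod 23), and -11 mod 23 = 12.

12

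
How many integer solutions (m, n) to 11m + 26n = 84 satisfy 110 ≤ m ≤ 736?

24

gcd(26, 11):
  26 = 2·11 + 4
  11 = 2·4 + 3
  4 = 1·3 + 1
  3 = 3·1
so gcd(26, 11) = 1.
Back-substitute for Bézout coefficients:
  1 = 4 - 1·3
  ... = 11·(-7) + 26·(3)
Scale by 84: particular solution (-588, 252); reduce m mod 26: (10, -1).
General solution: m = 10 + 26t, n = -1 - 11t for integer t.
110 ≤ 10 + 26t ≤ 736 gives t ∈ [4, 27], which is 24 values.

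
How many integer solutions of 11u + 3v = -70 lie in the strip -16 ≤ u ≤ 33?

16

gcd(11, 3) = 1.
By Bézout, 11·(-1) + 3·(4) = 1.
Particular solution: (1, -27).
General solution: u = 1 + 3t, v = -27 - 11t for integer t.
-16 ≤ 1 + 3t ≤ 33 gives t ∈ [-5, 10], which is 16 values.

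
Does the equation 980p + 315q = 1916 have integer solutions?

gcd(980, 315) = 35  (980 = 3·315 + 35, 315 = 9·35).
35 does not divide 1916 (remainder 26), so no integer solutions.

no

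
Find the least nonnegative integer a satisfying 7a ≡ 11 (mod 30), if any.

gcd(30, 7) = 1  (30 = 4×7 + 2, 7 = 3×2 + 1, 2 = 2×1).
1 divides 11, so solutions exist.
Back-substituting, 7×(13) + 30×(-3) = 1.
So 7×(13) ≡ 1 (mod 30); multiply by 11: a ≡ 143 (mod 30).
Smallest nonnegative: a = 143 mod 30 = 23.

23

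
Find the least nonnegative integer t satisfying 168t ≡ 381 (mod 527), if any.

gcd(527, 168):
  527 = 3×168 + 23
  168 = 7×23 + 7
  23 = 3×7 + 2
  7 = 3×2 + 1
  2 = 2×1
so gcd(527, 168) = 1.
1 divides 381, so solutions exist.
Back-substitute for Bézout coefficients:
  1 = 7 - 3×2
  ... = 168×(229) + 527×(-73)
So 168×(229) ≡ 1 (mod 527); multiply by 381: t ≡ 87249 (mod 527).
Smallest nonnegative: t = 87249 mod 527 = 294.

294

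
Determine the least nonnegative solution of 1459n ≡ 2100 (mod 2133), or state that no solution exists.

345

gcd(2133, 1459):
  2133 = 1·1459 + 674
  1459 = 2·674 + 111
  674 = 6·111 + 8
  111 = 13·8 + 7
  8 = 1·7 + 1
  7 = 7·1
so gcd(2133, 1459) = 1.
1 divides 2100, so solutions exist.
Back-substitute for Bézout coefficients:
  1 = 8 - 1·7
  ... = 1459·(-269) + 2133·(184)
So 1459·(-269) ≡ 1 (mod 2133); multiply by 2100: n ≡ -564900 (mod 2133).
Smallest nonnegative: n = -564900 mod 2133 = 345.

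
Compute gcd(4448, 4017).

gcd(4448, 4017):
  4448 = 1·4017 + 431
  4017 = 9·431 + 138
  431 = 3·138 + 17
  138 = 8·17 + 2
  17 = 8·2 + 1
  2 = 2·1
so gcd(4448, 4017) = 1.

1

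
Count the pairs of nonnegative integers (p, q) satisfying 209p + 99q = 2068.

gcd(209, 99) = 11.
By Bézout, 209·(1) + 99·(-2) = 11.
One solution: (8, 4).
General: p = 8 + 9t, q = 4 - 19t.
p ≥ 0 ⇒ t ≥ 0; q ≥ 0 ⇒ t ≤ 0. So t ∈ [0, 0]: 1 solution.

1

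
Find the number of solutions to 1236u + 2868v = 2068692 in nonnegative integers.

gcd(2868, 1236) = 12.
By Bézout, 1236*(-58) + 2868*(25) = 12.
One solution: (126, 667).
General: u = 126 + 239t, v = 667 - 103t.
u ≥ 0 ⇒ t ≥ 0; v ≥ 0 ⇒ t ≤ 6. So t ∈ [0, 6]: 7 solutions.

7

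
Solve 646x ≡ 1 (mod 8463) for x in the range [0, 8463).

2083

gcd(8463, 646):
  8463 = 13×646 + 65
  646 = 9×65 + 61
  65 = 1×61 + 4
  61 = 15×4 + 1
  4 = 4×1
so gcd(8463, 646) = 1.
Back-substitute for Bézout coefficients:
  1 = 61 - 15×4
  ... = 646×(2083) + 8463×(-159)
So 646×2083 ≡ 1 (mod 8463), and 2083 mod 8463 = 2083.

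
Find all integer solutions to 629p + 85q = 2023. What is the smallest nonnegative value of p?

gcd(629, 85):
  629 = 7·85 + 34
  85 = 2·34 + 17
  34 = 2·17
so gcd(629, 85) = 17.
17 divides 2023, so solutions exist.
Back-substitute for Bézout coefficients:
  17 = 85 - 2·34
  ... = 629·(-2) + 85·(15)
Scale by 2023/17 = 119: (p₀, q₀) = (-238, 1785).
General solution: p = -238 + 5t, q = 1785 - 37t for integer t.
p ≥ 0: smallest is -238 mod 5 = 2 (at t = 48), with q = 9.

2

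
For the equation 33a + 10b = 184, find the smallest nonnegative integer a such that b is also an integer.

8

gcd(33, 10) = 1  (33 = 3×10 + 3, 10 = 3×3 + 1, 3 = 3×1).
1 divides 184, so solutions exist.
Back-substituting, 33×(-3) + 10×(10) = 1.
Scale by 184/1 = 184: (a₀, b₀) = (-552, 1840).
General solution: a = -552 + 10t, b = 1840 - 33t for integer t.
a ≥ 0: smallest is -552 mod 10 = 8 (at t = 56), with b = -8.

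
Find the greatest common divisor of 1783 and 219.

gcd(1783, 219):
  1783 = 8·219 + 31
  219 = 7·31 + 2
  31 = 15·2 + 1
  2 = 2·1
so gcd(1783, 219) = 1.

1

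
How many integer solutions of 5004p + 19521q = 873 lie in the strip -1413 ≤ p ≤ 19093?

9

gcd(19521, 5004) = 9.
By Bézout, 5004·(355) + 19521·(-91) = 9.
Particular solution: (1900, -487).
General solution: p = 1900 + 2169t, q = -487 - 556t for integer t.
-1413 ≤ 1900 + 2169t ≤ 19093 gives t ∈ [-1, 7], which is 9 values.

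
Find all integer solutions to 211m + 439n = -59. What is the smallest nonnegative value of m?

gcd(439, 211) = 1  (439 = 2×211 + 17, 211 = 12×17 + 7, 17 = 2×7 + 3, 7 = 2×3 + 1, 3 = 3×1).
1 divides -59, so solutions exist.
Back-substituting, 211×(129) + 439×(-62) = 1.
Scale by -59/1 = -59: (m₀, n₀) = (-7611, 3658).
General solution: m = -7611 + 439t, n = 3658 - 211t for integer t.
m ≥ 0: smallest is -7611 mod 439 = 291 (at t = 18), with n = -140.

291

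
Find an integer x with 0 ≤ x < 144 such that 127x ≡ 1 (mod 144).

127

gcd(144, 127):
  144 = 1*127 + 17
  127 = 7*17 + 8
  17 = 2*8 + 1
  8 = 8*1
so gcd(144, 127) = 1.
Back-substitute for Bézout coefficients:
  1 = 17 - 2*8
  ... = 127*(-17) + 144*(15)
So 127*-17 ≡ 1 (mod 144), and -17 mod 144 = 127.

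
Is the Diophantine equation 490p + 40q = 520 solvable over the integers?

yes

gcd(490, 40) = 10.
10 divides 520, so integer solutions exist.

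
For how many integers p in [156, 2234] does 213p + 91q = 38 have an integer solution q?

22

gcd(213, 91) = 1  (213 = 2*91 + 31, 91 = 2*31 + 29, 31 = 1*29 + 2, 29 = 14*2 + 1, 2 = 2*1).
Back-substituting, 213*(-44) + 91*(103) = 1.
Scale by 38: particular solution (-1672, 3914); reduce p mod 91: (57, -133).
General solution: p = 57 + 91t, q = -133 - 213t for integer t.
156 ≤ 57 + 91t ≤ 2234 gives t ∈ [2, 23], which is 22 values.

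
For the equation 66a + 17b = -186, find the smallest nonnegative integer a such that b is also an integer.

gcd(66, 17) = 1  (66 = 3·17 + 15, 17 = 1·15 + 2, 15 = 7·2 + 1, 2 = 2·1).
1 divides -186, so solutions exist.
Back-substituting, 66·(8) + 17·(-31) = 1.
Scale by -186/1 = -186: (a₀, b₀) = (-1488, 5766).
General solution: a = -1488 + 17t, b = 5766 - 66t for integer t.
a ≥ 0: smallest is -1488 mod 17 = 8 (at t = 88), with b = -42.

8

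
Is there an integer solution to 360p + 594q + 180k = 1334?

no

gcd(594, 360) = 18  (594 = 1*360 + 234, 360 = 1*234 + 126, 234 = 1*126 + 108, 126 = 1*108 + 18, 108 = 6*18).
gcd(18, 180) = 18.
18 does not divide 1334 (remainder 2), so no integer solutions.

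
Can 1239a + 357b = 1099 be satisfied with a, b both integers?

no

gcd(1239, 357) = 21.
21 does not divide 1099 (remainder 7), so no integer solutions.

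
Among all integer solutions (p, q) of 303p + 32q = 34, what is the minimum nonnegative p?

30

gcd(303, 32) = 1  (303 = 9*32 + 15, 32 = 2*15 + 2, 15 = 7*2 + 1, 2 = 2*1).
1 divides 34, so solutions exist.
Back-substituting, 303*(15) + 32*(-142) = 1.
Scale by 34/1 = 34: (p₀, q₀) = (510, -4828).
General solution: p = 510 + 32t, q = -4828 - 303t for integer t.
p ≥ 0: smallest is 510 mod 32 = 30 (at t = -15), with q = -283.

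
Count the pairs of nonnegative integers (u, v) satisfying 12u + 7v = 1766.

gcd(12, 7):
  12 = 1·7 + 5
  7 = 1·5 + 2
  5 = 2·2 + 1
  2 = 2·1
so gcd(12, 7) = 1.
Back-substitute for Bézout coefficients:
  1 = 5 - 2·2
  ... = 12·(3) + 7·(-5)
Scale by 1766: one solution is (5298, -8830). Reduce u mod 7: (6, 242).
General: u = 6 + 7t, v = 242 - 12t.
u ≥ 0 ⇒ t ≥ 0; v ≥ 0 ⇒ t ≤ 20. So t ∈ [0, 20]: 21 solutions.

21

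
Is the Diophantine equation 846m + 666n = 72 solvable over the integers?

gcd(846, 666) = 18  (846 = 1×666 + 180, 666 = 3×180 + 126, 180 = 1×126 + 54, 126 = 2×54 + 18, 54 = 3×18).
18 divides 72, so integer solutions exist.

yes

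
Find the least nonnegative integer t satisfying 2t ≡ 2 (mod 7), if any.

1

gcd(7, 2):
  7 = 3×2 + 1
  2 = 2×1
so gcd(7, 2) = 1.
1 divides 2, so solutions exist.
Back-substitute for Bézout coefficients:
  1 = 7 - 3×2
  ... = 2×(-3) + 7×(1)
So 2×(-3) ≡ 1 (mod 7); multiply by 2: t ≡ -6 (mod 7).
Smallest nonnegative: t = -6 mod 7 = 1.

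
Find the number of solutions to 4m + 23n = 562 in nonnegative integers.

gcd(23, 4) = 1.
By Bézout, 4·(6) + 23·(-1) = 1.
One solution: (14, 22).
General: m = 14 + 23t, n = 22 - 4t.
m ≥ 0 ⇒ t ≥ 0; n ≥ 0 ⇒ t ≤ 5. So t ∈ [0, 5]: 6 solutions.

6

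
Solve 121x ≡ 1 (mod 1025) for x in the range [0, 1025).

881

gcd(1025, 121):
  1025 = 8×121 + 57
  121 = 2×57 + 7
  57 = 8×7 + 1
  7 = 7×1
so gcd(1025, 121) = 1.
Back-substitute for Bézout coefficients:
  1 = 57 - 8×7
  ... = 121×(-144) + 1025×(17)
So 121×-144 ≡ 1 (mod 1025), and -144 mod 1025 = 881.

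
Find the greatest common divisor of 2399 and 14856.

gcd(14856, 2399):
  14856 = 6*2399 + 462
  2399 = 5*462 + 89
  462 = 5*89 + 17
  89 = 5*17 + 4
  17 = 4*4 + 1
  4 = 4*1
so gcd(14856, 2399) = 1.

1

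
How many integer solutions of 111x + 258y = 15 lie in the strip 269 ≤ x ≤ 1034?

9

gcd(258, 111) = 3.
By Bézout, 111*(7) + 258*(-3) = 3.
Particular solution: (35, -15).
General solution: x = 35 + 86t, y = -15 - 37t for integer t.
269 ≤ 35 + 86t ≤ 1034 gives t ∈ [3, 11], which is 9 values.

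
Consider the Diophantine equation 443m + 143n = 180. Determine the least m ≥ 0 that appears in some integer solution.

115

gcd(443, 143) = 1.
1 divides 180, so solutions exist.
By Bézout, 443·(-51) + 143·(158) = 1.
Scale by 180/1 = 180: (m₀, n₀) = (-9180, 28440).
General solution: m = -9180 + 143t, n = 28440 - 443t for integer t.
m ≥ 0: smallest is -9180 mod 143 = 115 (at t = 65), with n = -355.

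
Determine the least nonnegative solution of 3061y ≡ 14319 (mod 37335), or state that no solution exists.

1944

gcd(37335, 3061):
  37335 = 12*3061 + 603
  3061 = 5*603 + 46
  603 = 13*46 + 5
  46 = 9*5 + 1
  5 = 5*1
so gcd(37335, 3061) = 1.
1 divides 14319, so solutions exist.
Back-substitute for Bézout coefficients:
  1 = 46 - 9*5
  ... = 3061*(7306) + 37335*(-599)
So 3061*(7306) ≡ 1 (mod 37335); multiply by 14319: y ≡ 104614614 (mod 37335).
Smallest nonnegative: y = 104614614 mod 37335 = 1944.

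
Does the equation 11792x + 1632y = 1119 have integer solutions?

no

gcd(11792, 1632) = 16.
16 does not divide 1119 (remainder 15), so no integer solutions.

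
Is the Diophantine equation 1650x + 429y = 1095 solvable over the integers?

gcd(1650, 429) = 33  (1650 = 3·429 + 363, 429 = 1·363 + 66, 363 = 5·66 + 33, 66 = 2·33).
33 does not divide 1095 (remainder 6), so no integer solutions.

no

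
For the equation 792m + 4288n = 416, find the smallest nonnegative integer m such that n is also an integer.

gcd(4288, 792):
  4288 = 5·792 + 328
  792 = 2·328 + 136
  328 = 2·136 + 56
  136 = 2·56 + 24
  56 = 2·24 + 8
  24 = 3·8
so gcd(4288, 792) = 8.
8 divides 416, so solutions exist.
Back-substitute for Bézout coefficients:
  8 = 56 - 2·24
  ... = 792·(-157) + 4288·(29)
Scale by 416/8 = 52: (m₀, n₀) = (-8164, 1508).
General solution: m = -8164 + 536t, n = 1508 - 99t for integer t.
m ≥ 0: smallest is -8164 mod 536 = 412 (at t = 16), with n = -76.

412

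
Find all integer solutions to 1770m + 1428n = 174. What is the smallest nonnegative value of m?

155

gcd(1770, 1428) = 6  (1770 = 1×1428 + 342, 1428 = 4×342 + 60, 342 = 5×60 + 42, 60 = 1×42 + 18, 42 = 2×18 + 6, 18 = 3×6).
6 divides 174, so solutions exist.
Back-substituting, 1770×(71) + 1428×(-88) = 6.
Scale by 174/6 = 29: (m₀, n₀) = (2059, -2552).
General solution: m = 2059 + 238t, n = -2552 - 295t for integer t.
m ≥ 0: smallest is 2059 mod 238 = 155 (at t = -8), with n = -192.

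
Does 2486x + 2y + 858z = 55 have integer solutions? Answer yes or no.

gcd(2486, 2) = 2  (2486 = 1243·2).
gcd(2, 858) = 2.
2 does not divide 55 (remainder 1), so no integer solutions.

no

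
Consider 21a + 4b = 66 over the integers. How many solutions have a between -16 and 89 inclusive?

26

gcd(21, 4) = 1  (21 = 5·4 + 1, 4 = 4·1).
Back-substituting, 21·(1) + 4·(-5) = 1.
Scale by 66: particular solution (66, -330); reduce a mod 4: (2, 6).
General solution: a = 2 + 4t, b = 6 - 21t for integer t.
-16 ≤ 2 + 4t ≤ 89 gives t ∈ [-4, 21], which is 26 values.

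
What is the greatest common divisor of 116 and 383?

gcd(383, 116):
  383 = 3·116 + 35
  116 = 3·35 + 11
  35 = 3·11 + 2
  11 = 5·2 + 1
  2 = 2·1
so gcd(383, 116) = 1.

1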